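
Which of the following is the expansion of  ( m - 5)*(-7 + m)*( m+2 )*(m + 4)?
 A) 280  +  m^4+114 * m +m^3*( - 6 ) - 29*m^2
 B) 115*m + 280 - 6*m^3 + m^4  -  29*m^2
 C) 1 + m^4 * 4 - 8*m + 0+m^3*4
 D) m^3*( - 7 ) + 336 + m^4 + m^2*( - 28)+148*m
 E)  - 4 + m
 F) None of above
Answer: A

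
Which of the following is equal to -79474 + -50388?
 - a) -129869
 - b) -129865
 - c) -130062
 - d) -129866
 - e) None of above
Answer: e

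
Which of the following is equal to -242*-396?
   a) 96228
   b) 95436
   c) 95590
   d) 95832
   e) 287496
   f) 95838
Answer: d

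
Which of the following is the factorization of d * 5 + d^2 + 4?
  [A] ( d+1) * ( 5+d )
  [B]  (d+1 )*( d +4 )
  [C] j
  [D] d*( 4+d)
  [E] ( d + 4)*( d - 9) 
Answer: B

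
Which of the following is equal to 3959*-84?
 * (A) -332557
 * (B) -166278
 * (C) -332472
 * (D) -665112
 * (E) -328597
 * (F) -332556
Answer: F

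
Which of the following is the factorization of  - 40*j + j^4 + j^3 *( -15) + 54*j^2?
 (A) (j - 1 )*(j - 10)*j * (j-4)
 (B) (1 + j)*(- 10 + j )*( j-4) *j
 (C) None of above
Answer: A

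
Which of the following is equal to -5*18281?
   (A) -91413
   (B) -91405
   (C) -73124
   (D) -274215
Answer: B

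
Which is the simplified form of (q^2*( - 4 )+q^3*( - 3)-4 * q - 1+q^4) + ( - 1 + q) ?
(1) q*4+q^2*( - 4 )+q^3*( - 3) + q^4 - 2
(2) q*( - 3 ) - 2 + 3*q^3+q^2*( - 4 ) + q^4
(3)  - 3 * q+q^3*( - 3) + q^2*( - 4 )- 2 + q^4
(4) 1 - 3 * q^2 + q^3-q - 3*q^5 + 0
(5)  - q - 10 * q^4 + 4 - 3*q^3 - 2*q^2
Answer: 3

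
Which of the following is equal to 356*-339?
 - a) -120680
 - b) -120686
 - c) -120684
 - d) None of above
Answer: c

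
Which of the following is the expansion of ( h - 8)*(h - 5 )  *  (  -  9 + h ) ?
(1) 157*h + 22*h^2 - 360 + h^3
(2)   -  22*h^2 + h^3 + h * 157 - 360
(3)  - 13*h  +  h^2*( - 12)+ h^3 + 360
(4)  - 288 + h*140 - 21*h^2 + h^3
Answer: 2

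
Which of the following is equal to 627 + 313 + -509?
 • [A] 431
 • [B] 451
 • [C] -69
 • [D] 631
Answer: A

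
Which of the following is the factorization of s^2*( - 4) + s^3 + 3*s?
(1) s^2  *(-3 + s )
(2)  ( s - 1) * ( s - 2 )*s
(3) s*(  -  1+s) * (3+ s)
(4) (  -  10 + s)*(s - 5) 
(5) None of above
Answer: 5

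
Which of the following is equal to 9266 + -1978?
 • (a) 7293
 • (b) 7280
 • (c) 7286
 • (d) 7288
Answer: d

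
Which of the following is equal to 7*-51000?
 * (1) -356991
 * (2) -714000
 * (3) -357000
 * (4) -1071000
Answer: 3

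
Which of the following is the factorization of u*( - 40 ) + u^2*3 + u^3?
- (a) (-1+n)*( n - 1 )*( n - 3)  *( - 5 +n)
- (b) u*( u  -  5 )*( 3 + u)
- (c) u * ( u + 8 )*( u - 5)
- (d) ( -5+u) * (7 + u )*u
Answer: c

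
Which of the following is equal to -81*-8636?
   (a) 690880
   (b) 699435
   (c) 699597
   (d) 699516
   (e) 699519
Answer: d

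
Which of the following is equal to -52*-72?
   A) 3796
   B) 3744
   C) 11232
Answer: B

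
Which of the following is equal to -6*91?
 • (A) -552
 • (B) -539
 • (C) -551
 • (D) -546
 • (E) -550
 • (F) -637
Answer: D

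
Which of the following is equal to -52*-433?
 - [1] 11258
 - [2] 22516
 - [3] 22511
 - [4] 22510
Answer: 2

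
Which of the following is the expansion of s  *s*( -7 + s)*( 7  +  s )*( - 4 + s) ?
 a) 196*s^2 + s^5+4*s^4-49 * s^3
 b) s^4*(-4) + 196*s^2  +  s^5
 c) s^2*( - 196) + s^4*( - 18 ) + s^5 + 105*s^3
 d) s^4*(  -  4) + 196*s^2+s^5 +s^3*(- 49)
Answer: d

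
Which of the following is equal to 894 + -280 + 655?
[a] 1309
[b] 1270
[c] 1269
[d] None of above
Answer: c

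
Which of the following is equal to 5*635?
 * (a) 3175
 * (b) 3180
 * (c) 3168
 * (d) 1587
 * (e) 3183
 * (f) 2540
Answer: a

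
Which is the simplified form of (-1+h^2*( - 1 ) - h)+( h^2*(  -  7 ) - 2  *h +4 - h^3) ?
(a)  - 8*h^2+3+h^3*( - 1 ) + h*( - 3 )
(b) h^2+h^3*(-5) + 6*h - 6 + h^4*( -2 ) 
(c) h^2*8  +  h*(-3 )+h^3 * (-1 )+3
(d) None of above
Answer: a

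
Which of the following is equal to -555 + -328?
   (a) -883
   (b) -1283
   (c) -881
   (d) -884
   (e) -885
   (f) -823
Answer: a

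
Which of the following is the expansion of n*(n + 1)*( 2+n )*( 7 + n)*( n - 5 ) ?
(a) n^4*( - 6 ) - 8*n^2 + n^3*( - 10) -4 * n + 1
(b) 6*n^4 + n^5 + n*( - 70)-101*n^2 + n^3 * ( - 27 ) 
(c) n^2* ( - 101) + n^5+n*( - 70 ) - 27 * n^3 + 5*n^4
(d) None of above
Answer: c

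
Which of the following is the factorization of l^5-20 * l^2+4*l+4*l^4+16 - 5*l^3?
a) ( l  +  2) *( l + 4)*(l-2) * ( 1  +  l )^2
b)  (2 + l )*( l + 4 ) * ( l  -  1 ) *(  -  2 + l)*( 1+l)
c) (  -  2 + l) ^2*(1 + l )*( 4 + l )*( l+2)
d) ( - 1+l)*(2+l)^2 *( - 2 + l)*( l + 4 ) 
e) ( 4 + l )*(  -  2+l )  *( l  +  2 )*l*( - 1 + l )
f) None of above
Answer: b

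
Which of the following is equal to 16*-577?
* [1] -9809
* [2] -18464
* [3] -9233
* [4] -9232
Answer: 4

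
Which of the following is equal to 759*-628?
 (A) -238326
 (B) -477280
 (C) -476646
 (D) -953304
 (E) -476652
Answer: E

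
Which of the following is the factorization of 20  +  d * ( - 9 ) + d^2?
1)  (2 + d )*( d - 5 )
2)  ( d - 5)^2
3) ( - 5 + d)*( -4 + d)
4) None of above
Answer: 3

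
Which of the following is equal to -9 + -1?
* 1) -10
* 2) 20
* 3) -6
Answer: 1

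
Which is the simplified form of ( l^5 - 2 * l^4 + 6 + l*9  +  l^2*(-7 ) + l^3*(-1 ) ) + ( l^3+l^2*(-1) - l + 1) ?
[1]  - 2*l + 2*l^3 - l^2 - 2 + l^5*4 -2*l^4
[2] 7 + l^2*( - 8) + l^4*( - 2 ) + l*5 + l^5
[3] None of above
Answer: 3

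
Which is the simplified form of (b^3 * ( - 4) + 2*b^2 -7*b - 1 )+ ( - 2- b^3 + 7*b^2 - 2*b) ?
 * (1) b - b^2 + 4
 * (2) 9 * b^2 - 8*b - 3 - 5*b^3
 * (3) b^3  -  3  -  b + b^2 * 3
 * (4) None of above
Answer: 4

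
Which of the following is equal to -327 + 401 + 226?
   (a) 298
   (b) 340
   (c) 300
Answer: c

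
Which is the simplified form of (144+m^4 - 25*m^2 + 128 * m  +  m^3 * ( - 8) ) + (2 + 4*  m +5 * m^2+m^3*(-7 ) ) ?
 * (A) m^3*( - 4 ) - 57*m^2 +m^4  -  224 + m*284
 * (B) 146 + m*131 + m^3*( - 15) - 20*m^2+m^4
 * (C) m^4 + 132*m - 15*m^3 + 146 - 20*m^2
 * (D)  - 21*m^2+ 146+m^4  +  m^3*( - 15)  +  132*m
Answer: C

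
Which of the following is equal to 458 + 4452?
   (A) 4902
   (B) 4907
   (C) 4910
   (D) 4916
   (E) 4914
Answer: C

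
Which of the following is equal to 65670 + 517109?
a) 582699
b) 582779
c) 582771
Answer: b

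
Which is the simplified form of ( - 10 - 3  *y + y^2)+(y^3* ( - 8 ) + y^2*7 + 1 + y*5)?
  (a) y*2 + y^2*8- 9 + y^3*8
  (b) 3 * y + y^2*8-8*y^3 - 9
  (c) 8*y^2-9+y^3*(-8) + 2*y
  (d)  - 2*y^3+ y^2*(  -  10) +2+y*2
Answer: c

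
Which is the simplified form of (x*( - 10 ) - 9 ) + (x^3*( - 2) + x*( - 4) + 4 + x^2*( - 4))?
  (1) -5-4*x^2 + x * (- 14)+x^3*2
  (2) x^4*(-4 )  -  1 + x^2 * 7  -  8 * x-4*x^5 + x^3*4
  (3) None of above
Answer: 3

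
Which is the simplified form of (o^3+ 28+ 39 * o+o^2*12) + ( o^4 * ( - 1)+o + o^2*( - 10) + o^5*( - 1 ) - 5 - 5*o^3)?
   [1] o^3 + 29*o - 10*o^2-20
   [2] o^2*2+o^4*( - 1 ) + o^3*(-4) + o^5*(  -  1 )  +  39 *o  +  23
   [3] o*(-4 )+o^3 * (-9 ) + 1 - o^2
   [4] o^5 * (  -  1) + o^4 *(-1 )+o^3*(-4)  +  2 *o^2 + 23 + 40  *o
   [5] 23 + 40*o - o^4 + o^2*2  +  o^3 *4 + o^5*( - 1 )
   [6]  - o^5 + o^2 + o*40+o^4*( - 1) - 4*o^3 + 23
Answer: 4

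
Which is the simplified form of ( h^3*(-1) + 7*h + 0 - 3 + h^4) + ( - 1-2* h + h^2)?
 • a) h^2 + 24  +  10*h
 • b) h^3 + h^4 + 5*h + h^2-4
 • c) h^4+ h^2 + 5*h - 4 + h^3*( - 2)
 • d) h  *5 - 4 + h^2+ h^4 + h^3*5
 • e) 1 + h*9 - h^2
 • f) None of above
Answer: f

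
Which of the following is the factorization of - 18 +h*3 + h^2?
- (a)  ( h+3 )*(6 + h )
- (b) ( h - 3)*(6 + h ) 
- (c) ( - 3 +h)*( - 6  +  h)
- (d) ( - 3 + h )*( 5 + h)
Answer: b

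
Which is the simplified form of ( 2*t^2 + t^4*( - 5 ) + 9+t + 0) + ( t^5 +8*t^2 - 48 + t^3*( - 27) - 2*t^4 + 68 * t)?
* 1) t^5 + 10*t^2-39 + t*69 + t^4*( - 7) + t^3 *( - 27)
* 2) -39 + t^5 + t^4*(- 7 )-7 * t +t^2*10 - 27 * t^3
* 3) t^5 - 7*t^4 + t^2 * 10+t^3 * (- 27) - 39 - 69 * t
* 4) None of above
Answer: 1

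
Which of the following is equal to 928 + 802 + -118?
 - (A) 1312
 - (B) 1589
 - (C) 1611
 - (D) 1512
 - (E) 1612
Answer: E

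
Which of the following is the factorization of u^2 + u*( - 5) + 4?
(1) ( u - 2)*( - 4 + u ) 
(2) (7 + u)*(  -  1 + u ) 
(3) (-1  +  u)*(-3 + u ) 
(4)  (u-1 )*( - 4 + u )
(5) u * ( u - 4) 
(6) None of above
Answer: 4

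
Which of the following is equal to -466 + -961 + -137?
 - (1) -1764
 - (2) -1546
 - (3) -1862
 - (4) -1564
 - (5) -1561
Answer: 4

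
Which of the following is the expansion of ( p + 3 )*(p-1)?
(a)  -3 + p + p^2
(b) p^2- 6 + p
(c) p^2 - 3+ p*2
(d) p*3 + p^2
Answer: c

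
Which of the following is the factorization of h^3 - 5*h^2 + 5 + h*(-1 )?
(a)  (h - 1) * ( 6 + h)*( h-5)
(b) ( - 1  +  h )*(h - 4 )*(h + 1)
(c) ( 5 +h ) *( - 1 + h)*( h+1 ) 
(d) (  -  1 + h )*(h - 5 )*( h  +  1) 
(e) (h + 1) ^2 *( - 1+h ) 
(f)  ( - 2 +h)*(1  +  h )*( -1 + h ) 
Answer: d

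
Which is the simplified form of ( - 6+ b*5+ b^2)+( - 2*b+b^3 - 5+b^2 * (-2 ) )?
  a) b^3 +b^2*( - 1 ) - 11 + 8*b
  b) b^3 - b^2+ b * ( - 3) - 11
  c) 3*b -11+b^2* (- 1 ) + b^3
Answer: c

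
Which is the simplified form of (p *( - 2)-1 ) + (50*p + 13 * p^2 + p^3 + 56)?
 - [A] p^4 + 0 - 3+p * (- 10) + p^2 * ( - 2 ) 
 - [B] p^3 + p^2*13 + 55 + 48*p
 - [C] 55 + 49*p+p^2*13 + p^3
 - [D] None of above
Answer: B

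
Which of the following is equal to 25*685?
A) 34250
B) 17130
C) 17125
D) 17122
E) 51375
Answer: C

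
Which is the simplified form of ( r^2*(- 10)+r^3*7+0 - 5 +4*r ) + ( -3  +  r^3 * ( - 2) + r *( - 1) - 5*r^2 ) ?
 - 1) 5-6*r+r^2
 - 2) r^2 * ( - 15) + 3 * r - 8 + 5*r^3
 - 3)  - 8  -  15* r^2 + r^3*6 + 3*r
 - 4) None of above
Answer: 2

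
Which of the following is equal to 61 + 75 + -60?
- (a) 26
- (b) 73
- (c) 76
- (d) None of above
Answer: c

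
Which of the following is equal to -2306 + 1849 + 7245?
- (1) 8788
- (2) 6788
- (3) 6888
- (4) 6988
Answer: 2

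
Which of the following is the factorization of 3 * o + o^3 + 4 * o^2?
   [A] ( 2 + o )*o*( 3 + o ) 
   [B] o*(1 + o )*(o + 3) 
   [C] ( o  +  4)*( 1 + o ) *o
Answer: B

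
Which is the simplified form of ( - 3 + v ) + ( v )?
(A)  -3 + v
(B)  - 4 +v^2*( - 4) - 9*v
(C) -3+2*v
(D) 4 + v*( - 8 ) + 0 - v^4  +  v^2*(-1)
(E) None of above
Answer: C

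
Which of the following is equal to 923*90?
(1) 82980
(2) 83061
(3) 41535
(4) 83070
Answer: 4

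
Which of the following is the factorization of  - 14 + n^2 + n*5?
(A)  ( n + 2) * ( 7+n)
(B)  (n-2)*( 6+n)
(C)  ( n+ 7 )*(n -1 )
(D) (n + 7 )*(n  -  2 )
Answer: D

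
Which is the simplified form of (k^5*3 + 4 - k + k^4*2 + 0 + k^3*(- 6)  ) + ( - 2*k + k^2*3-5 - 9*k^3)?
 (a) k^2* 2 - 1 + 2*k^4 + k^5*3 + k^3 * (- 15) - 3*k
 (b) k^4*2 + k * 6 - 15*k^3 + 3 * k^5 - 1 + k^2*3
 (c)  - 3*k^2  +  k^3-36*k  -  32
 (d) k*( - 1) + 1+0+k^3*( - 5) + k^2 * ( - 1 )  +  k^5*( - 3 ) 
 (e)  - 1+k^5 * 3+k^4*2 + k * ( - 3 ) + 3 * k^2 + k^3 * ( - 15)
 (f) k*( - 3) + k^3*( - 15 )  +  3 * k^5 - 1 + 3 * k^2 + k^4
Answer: e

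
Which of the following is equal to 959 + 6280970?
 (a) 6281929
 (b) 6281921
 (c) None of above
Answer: a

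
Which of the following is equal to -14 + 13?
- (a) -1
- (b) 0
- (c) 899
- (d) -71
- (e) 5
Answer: a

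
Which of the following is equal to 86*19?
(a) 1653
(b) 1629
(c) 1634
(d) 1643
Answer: c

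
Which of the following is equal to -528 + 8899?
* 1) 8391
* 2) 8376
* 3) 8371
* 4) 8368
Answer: 3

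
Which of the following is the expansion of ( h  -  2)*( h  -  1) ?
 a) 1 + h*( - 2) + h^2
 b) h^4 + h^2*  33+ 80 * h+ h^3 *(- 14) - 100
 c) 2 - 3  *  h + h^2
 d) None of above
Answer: c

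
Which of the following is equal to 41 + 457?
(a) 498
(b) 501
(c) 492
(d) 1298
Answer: a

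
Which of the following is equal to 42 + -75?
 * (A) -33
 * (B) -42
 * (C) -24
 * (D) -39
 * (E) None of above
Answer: A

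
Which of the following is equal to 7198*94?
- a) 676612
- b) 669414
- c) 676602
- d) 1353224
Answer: a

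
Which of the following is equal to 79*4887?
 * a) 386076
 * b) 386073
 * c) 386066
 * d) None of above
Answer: b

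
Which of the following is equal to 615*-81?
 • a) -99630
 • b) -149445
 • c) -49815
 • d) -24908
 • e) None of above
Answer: c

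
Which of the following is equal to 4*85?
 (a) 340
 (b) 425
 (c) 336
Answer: a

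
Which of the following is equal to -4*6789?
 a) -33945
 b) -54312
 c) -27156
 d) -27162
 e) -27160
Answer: c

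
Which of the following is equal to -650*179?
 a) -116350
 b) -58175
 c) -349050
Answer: a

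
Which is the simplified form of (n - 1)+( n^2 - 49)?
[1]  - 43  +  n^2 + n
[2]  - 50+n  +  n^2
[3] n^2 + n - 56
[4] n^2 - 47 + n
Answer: 2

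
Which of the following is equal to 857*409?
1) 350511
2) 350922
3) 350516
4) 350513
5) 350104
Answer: 4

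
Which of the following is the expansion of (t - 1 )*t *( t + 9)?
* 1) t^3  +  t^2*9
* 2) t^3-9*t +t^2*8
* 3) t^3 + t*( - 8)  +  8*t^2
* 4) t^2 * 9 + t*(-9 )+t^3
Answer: 2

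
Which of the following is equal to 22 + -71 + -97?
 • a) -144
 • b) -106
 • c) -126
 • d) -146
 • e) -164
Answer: d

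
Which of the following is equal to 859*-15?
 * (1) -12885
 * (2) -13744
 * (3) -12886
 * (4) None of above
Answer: 1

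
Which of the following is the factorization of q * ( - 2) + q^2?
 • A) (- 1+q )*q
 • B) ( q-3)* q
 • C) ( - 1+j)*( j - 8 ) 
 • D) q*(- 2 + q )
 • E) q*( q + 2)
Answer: D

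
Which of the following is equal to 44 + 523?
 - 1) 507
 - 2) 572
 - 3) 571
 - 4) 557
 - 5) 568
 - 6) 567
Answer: 6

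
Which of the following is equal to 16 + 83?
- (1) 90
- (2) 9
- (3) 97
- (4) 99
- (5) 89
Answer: 4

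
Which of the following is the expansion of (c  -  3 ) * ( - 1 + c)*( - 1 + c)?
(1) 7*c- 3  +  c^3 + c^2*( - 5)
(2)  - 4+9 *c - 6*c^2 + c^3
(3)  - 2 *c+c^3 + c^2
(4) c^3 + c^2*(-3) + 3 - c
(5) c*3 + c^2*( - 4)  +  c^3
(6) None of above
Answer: 1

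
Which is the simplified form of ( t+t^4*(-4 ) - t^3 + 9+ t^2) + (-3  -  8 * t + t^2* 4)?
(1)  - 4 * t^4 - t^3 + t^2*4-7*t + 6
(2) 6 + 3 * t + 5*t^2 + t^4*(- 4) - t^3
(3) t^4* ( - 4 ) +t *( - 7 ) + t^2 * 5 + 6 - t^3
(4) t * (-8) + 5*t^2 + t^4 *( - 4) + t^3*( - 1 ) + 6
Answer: 3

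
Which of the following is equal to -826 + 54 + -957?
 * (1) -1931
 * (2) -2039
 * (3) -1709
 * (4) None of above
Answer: 4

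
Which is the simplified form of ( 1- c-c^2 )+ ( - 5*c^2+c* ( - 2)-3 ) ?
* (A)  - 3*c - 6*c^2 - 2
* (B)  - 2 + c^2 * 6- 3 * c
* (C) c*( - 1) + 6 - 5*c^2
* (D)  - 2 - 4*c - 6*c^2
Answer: A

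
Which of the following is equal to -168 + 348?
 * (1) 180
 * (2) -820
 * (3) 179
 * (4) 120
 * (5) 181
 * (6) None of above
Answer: 1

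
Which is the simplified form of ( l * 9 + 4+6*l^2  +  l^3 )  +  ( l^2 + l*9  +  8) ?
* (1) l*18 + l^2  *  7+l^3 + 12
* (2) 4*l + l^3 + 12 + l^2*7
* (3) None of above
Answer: 1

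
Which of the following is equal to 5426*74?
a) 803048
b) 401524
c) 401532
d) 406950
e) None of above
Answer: b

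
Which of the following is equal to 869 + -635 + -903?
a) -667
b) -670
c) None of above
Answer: c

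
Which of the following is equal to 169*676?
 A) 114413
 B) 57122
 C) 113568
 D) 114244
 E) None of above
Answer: D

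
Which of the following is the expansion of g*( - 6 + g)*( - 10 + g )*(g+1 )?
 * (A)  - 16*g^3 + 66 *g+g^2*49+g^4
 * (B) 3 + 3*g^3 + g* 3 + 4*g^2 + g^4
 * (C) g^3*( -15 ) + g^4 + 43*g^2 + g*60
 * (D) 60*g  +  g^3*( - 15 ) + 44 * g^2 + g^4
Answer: D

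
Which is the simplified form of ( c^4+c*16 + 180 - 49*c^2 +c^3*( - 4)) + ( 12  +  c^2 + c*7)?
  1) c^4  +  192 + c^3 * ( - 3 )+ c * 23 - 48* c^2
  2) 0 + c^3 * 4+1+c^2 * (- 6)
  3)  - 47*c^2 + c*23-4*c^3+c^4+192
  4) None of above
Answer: 4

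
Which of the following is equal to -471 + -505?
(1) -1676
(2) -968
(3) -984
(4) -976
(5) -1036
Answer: 4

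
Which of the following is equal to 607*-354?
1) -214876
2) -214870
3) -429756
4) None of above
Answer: 4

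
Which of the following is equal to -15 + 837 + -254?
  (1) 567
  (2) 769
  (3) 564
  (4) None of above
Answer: 4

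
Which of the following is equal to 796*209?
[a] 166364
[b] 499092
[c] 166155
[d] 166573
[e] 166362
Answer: a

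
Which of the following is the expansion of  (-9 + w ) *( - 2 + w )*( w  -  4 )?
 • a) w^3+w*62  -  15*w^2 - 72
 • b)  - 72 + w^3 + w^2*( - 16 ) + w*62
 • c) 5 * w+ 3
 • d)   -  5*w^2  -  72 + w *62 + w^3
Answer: a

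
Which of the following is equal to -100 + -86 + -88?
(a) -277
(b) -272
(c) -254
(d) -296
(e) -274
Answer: e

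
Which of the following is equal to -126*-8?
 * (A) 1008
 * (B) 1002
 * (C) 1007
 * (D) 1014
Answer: A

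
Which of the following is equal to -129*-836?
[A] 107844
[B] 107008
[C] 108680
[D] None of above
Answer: A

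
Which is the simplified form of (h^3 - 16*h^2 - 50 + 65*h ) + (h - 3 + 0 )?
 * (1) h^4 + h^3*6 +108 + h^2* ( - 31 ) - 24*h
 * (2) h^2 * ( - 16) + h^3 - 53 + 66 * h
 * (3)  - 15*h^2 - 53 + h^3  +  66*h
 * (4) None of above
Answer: 2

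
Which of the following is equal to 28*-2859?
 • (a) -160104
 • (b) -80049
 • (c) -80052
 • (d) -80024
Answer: c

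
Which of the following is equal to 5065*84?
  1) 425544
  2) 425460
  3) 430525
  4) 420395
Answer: 2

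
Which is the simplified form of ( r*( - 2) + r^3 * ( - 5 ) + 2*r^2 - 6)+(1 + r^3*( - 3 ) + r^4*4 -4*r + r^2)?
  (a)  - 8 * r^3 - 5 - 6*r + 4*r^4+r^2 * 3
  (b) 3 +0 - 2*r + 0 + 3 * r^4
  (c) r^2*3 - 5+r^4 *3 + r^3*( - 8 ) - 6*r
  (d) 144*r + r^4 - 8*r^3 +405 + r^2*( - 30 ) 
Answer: a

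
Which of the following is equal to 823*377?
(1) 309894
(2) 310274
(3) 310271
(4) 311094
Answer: 3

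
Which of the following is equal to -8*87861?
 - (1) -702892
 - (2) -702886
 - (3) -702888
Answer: 3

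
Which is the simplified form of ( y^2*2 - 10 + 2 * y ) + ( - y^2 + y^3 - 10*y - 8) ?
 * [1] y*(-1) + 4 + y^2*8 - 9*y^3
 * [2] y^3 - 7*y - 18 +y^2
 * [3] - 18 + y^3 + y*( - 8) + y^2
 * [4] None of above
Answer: 3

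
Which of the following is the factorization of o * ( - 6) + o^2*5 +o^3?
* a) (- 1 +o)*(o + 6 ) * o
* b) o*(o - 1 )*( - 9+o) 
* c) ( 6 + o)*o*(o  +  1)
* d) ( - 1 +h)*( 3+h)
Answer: a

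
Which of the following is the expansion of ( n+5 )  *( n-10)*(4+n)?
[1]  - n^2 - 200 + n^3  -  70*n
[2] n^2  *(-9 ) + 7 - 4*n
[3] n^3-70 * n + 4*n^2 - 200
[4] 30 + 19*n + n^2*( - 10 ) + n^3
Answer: 1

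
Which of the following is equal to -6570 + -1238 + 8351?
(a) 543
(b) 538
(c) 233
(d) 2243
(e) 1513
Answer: a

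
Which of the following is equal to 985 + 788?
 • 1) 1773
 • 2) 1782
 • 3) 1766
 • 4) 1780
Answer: 1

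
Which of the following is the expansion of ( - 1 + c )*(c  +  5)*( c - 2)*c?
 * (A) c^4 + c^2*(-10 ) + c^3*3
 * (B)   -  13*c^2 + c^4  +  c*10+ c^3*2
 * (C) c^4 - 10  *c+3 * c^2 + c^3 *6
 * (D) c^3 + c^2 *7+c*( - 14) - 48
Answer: B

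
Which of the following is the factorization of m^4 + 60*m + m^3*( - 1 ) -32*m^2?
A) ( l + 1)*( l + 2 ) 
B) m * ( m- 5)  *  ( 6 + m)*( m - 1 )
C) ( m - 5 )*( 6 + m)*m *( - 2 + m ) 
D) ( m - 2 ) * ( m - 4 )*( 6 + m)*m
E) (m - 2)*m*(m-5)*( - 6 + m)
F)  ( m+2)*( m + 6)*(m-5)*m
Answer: C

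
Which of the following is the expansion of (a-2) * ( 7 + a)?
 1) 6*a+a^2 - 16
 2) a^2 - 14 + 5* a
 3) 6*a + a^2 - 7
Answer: 2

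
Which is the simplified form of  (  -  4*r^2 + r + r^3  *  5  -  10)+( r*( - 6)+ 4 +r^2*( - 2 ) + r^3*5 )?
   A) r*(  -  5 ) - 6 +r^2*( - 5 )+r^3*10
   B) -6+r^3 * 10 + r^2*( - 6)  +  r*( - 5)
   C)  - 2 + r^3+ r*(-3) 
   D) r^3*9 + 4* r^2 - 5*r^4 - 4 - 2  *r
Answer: B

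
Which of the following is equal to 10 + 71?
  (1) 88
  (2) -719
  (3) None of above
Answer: 3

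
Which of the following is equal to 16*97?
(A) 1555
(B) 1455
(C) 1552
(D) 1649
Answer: C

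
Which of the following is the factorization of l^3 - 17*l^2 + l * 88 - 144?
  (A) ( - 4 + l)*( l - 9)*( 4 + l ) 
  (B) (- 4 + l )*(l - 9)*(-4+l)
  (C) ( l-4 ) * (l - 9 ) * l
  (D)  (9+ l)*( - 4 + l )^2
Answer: B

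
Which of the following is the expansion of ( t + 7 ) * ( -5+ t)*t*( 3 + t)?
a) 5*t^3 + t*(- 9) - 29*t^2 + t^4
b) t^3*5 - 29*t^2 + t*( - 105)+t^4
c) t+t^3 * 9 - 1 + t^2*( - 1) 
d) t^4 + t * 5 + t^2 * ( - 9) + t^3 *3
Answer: b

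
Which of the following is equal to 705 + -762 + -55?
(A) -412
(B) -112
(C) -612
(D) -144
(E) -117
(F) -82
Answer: B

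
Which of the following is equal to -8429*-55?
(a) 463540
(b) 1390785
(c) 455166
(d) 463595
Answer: d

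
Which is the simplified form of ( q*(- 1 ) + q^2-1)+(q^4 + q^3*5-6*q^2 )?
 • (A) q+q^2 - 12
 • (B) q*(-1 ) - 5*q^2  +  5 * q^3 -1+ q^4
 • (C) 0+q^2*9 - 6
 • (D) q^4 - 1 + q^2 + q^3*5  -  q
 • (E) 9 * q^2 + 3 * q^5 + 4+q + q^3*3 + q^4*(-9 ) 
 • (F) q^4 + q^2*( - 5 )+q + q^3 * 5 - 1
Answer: B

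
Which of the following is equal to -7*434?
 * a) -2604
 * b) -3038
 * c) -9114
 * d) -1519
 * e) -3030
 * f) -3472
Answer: b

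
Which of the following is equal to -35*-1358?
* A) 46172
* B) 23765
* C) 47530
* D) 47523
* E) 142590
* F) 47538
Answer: C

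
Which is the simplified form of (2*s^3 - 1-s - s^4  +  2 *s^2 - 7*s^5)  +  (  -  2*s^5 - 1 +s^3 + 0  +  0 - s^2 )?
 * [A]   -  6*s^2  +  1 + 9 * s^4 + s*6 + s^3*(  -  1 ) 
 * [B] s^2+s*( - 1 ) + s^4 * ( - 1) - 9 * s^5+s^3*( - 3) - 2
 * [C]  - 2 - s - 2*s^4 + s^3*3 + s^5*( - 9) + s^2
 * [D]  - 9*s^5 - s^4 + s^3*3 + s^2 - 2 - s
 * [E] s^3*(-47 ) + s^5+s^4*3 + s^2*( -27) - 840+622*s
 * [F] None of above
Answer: D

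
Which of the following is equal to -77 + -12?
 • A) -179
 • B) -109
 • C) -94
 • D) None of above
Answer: D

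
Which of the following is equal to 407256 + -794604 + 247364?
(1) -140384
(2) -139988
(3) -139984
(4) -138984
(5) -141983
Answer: 3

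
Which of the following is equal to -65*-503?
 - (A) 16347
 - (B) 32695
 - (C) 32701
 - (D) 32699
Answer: B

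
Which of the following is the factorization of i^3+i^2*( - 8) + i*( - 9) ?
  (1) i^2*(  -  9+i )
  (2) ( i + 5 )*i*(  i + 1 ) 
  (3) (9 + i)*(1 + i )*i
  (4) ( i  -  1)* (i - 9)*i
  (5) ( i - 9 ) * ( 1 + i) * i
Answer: 5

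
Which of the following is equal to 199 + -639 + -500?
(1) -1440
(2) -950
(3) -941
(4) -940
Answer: 4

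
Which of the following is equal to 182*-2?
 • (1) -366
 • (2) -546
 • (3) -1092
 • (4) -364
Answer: 4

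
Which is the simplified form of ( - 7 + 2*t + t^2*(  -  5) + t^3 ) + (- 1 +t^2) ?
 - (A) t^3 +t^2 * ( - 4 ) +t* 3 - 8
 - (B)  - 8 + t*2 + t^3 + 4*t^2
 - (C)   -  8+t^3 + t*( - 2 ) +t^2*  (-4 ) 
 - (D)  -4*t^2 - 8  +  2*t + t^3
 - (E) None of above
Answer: D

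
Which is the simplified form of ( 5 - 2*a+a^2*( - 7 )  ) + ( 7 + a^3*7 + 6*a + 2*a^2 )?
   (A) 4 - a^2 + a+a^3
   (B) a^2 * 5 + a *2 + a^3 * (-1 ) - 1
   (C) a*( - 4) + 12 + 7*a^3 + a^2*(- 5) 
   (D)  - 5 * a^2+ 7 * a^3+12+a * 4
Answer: D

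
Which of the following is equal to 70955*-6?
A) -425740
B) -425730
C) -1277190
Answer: B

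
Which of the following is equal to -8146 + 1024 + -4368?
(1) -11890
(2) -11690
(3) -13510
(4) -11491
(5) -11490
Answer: 5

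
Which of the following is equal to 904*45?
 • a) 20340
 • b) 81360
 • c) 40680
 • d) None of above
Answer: c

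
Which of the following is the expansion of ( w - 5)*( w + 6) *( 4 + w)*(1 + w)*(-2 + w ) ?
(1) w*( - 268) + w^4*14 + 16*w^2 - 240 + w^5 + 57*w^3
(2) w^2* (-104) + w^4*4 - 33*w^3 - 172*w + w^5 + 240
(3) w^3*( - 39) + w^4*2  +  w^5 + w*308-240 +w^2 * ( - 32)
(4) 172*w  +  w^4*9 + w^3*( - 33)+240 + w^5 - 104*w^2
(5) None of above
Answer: 5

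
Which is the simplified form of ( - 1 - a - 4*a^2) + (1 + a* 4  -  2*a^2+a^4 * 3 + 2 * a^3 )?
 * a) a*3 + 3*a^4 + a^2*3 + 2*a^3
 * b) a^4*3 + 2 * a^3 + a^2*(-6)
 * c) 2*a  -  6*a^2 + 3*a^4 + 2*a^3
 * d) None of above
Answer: d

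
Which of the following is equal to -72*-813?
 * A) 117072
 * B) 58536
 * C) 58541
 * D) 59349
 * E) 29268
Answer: B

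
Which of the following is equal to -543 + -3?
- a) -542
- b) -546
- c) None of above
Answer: b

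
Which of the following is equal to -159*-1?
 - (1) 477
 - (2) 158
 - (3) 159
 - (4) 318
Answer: 3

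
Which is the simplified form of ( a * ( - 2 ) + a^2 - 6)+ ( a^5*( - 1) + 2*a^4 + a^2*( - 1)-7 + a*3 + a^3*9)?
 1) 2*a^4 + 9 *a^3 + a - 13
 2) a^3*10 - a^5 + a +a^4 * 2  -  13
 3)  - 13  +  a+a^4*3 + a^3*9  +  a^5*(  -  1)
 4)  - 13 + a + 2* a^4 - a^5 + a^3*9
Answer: 4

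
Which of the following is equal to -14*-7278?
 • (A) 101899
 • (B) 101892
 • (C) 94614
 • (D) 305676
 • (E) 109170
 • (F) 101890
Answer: B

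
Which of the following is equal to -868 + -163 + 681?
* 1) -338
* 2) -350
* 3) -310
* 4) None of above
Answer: 2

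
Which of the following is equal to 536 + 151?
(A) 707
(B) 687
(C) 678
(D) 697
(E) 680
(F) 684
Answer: B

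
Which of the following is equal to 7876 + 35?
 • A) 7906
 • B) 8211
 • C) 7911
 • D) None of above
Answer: C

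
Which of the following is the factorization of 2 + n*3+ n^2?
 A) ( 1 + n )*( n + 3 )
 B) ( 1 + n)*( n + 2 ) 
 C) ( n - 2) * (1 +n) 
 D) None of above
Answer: B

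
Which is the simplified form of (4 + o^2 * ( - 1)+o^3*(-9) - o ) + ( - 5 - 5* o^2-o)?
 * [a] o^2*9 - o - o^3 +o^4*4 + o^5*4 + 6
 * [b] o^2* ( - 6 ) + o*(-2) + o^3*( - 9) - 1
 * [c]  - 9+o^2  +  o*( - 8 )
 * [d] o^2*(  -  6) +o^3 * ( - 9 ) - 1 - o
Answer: b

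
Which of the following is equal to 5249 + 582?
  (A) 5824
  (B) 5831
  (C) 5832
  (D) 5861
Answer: B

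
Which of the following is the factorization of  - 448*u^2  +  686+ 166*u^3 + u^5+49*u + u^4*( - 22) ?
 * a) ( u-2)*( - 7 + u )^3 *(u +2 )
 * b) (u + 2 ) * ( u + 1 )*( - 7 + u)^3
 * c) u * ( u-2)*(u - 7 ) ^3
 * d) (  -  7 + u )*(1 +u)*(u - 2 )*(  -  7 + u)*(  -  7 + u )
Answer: d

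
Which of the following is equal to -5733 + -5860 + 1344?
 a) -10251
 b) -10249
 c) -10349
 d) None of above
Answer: b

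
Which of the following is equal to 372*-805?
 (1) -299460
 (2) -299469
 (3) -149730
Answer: 1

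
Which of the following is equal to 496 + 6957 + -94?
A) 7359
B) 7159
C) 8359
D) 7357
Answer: A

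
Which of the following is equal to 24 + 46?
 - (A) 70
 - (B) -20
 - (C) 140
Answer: A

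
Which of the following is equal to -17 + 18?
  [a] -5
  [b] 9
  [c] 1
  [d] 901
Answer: c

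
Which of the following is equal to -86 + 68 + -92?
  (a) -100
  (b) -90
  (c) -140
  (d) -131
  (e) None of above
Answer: e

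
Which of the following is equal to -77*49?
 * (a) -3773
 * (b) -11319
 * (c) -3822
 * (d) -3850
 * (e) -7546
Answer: a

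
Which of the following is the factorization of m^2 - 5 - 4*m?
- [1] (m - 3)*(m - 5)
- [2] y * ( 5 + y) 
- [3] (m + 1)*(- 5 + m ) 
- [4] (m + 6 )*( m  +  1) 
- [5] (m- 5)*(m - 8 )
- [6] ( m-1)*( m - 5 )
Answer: 3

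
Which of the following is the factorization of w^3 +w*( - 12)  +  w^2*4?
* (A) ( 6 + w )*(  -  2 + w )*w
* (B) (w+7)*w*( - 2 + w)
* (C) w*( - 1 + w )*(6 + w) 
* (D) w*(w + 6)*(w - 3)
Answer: A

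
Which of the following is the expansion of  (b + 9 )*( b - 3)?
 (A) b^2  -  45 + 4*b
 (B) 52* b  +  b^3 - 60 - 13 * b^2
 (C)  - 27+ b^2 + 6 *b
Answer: C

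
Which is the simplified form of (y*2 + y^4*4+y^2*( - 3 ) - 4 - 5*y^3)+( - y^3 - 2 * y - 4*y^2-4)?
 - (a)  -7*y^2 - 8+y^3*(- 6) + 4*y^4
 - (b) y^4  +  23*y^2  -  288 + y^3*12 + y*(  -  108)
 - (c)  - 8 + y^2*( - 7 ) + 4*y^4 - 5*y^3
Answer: a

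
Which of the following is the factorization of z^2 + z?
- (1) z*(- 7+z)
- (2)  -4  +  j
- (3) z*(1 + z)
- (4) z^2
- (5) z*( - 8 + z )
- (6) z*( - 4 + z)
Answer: 3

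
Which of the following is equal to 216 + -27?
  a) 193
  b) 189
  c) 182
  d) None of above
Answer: b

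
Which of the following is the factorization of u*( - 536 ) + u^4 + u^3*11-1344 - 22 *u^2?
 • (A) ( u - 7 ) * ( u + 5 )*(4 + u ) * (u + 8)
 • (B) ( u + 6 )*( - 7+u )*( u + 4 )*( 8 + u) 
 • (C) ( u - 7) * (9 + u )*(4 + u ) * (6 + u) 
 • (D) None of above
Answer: B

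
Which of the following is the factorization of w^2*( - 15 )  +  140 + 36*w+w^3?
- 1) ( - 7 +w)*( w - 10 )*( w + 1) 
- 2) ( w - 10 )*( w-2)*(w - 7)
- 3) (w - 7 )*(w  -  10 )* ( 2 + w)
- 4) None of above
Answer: 3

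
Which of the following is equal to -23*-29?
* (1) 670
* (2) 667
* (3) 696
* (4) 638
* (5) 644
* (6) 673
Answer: 2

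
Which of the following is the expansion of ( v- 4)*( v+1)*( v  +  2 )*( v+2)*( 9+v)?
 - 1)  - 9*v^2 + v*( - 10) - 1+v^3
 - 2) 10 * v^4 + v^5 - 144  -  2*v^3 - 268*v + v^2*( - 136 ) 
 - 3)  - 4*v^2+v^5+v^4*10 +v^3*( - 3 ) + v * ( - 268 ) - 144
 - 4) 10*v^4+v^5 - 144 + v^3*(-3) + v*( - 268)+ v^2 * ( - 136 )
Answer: 4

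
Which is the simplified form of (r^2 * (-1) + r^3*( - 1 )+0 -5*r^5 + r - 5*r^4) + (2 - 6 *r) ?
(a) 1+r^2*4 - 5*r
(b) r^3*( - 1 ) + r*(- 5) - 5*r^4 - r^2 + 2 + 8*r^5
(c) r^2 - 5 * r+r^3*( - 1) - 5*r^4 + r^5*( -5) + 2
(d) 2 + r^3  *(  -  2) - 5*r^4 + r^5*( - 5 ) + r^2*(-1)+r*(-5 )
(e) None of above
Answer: e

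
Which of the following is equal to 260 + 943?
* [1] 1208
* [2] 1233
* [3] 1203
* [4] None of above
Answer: 3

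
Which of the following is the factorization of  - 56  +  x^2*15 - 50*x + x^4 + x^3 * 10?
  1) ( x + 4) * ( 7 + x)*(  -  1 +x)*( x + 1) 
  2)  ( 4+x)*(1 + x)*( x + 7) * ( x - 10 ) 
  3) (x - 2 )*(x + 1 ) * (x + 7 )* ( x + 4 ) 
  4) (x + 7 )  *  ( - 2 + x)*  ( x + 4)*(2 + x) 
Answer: 3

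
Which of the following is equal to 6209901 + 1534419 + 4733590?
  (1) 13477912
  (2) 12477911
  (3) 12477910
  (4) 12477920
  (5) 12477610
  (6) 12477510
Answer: 3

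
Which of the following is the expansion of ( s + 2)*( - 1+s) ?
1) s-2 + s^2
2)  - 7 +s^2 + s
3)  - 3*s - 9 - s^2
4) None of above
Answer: 1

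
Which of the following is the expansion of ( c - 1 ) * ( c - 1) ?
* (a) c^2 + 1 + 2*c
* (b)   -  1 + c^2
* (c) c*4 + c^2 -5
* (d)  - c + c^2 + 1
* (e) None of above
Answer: e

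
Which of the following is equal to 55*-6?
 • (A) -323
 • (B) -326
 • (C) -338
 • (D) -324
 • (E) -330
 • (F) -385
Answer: E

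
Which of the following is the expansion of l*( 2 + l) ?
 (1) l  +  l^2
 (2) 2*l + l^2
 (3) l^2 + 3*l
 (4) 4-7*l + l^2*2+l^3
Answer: 2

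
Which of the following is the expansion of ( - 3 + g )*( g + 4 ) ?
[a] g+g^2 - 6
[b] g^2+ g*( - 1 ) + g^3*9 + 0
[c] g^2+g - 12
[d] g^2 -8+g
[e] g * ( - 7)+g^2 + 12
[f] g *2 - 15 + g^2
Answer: c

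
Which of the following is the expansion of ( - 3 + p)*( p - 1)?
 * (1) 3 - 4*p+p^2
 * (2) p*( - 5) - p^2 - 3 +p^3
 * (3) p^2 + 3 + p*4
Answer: 1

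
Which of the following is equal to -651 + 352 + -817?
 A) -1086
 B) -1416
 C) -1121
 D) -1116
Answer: D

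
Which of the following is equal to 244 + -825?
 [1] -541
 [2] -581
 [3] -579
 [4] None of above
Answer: 2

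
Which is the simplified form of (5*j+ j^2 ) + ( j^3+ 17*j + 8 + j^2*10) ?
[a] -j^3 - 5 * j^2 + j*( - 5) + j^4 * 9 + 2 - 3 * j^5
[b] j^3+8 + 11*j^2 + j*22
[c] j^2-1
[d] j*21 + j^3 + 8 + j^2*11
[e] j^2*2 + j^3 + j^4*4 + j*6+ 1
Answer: b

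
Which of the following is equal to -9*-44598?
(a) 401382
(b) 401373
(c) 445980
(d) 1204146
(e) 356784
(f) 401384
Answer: a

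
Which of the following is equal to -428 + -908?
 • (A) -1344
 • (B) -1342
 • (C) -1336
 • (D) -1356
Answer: C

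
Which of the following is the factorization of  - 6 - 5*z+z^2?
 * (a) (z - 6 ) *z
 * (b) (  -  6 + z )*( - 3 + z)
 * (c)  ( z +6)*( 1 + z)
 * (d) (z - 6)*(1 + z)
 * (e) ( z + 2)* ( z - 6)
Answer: d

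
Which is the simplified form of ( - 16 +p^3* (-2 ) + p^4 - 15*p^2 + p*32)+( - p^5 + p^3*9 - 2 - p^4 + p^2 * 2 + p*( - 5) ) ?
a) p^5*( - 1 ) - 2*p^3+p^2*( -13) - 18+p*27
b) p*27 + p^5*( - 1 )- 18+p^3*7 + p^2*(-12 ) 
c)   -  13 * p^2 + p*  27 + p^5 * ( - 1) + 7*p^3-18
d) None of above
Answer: c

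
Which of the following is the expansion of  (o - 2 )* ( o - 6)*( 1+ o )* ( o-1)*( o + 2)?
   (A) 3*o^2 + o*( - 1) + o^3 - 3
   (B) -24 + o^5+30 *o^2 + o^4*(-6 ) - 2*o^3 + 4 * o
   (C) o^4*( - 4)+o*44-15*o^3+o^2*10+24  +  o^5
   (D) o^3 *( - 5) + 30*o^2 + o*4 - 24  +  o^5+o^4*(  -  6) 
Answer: D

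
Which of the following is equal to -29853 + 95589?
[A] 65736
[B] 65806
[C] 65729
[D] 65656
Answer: A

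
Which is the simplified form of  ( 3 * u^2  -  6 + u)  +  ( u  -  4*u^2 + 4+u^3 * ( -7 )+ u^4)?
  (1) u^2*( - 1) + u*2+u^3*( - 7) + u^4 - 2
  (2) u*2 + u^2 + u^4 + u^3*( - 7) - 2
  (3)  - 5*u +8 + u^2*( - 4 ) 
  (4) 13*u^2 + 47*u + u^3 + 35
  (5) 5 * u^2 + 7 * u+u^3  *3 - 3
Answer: 1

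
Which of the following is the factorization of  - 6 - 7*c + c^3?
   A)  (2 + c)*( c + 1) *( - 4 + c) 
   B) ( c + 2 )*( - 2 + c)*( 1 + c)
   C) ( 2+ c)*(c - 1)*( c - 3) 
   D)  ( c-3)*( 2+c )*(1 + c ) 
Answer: D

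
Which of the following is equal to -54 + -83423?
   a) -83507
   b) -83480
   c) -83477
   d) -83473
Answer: c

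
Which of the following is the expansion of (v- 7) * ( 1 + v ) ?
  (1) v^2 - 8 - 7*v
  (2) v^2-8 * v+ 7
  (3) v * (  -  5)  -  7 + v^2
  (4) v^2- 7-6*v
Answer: 4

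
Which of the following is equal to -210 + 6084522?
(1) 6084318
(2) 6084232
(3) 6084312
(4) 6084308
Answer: 3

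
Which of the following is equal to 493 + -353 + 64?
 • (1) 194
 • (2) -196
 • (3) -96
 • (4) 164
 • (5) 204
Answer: 5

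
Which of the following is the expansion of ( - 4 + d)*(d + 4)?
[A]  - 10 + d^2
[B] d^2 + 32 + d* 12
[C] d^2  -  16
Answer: C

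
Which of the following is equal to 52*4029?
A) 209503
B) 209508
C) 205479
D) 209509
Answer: B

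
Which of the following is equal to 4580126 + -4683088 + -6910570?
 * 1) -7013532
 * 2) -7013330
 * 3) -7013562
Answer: 1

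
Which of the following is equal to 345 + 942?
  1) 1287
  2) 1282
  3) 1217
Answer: 1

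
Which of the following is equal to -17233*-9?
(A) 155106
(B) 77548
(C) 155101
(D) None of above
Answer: D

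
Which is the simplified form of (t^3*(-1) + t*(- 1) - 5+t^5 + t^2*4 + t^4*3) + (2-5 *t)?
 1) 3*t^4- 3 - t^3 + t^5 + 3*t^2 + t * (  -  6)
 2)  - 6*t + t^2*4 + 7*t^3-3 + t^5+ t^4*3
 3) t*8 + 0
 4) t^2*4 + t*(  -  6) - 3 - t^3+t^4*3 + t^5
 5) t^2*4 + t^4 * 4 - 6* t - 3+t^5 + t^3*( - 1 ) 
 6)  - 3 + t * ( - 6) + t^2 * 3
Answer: 4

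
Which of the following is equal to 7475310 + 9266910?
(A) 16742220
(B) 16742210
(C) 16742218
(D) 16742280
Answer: A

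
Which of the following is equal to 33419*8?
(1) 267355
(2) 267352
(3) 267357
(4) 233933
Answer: 2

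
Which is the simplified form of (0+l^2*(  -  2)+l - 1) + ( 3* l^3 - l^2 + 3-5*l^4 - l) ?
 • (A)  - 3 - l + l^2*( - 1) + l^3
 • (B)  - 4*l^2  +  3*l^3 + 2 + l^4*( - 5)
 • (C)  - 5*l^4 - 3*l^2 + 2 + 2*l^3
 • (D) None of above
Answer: D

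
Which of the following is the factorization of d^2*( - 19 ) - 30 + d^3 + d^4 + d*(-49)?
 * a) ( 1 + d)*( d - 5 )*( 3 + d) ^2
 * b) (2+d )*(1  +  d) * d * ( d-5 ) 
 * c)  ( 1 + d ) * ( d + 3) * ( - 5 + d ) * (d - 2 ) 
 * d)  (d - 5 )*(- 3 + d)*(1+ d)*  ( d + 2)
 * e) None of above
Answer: e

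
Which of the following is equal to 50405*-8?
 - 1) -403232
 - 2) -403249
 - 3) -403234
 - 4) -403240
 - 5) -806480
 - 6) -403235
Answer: 4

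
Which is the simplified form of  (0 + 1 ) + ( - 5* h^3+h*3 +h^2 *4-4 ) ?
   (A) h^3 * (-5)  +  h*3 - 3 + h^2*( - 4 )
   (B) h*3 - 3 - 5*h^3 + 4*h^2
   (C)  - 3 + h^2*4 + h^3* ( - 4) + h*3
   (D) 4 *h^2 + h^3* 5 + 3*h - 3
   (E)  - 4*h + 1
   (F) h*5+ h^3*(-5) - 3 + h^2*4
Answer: B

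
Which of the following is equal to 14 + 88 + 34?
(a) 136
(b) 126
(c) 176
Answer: a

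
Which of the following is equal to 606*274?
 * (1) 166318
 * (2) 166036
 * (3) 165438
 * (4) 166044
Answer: 4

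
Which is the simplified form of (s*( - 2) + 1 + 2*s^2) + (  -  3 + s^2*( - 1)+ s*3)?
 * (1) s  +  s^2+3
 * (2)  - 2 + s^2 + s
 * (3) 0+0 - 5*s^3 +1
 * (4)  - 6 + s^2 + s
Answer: 2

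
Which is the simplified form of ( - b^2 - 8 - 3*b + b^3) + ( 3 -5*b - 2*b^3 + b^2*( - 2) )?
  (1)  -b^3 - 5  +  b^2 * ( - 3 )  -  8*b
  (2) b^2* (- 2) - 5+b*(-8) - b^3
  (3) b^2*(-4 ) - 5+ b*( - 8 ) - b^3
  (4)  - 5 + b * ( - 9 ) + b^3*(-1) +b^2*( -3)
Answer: 1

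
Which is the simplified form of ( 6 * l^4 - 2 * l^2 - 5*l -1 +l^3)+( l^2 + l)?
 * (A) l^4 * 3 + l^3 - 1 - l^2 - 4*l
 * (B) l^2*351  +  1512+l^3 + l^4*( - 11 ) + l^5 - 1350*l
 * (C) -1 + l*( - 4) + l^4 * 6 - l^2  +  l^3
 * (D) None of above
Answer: C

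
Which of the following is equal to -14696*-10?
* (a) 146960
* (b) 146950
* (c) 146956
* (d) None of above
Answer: a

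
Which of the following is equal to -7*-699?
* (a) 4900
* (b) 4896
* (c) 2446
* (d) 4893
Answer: d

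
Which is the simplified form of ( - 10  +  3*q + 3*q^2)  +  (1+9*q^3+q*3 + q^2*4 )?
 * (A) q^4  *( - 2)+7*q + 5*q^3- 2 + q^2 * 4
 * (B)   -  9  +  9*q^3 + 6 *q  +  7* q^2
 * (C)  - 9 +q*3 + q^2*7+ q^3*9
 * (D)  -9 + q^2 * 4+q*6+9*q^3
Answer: B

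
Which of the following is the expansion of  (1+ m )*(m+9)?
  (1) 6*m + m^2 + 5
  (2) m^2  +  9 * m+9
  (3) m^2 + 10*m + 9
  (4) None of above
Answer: 3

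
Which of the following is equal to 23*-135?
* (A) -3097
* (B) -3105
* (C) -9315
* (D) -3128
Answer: B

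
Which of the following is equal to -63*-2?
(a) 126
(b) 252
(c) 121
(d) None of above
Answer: a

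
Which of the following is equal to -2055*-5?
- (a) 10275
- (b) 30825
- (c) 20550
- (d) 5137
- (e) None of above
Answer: a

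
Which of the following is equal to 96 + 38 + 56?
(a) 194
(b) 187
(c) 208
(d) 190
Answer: d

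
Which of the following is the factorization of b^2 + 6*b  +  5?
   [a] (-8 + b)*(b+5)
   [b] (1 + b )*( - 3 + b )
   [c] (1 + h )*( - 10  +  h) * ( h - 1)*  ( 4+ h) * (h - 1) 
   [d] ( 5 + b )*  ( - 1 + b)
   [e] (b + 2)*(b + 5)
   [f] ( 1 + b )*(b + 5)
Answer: f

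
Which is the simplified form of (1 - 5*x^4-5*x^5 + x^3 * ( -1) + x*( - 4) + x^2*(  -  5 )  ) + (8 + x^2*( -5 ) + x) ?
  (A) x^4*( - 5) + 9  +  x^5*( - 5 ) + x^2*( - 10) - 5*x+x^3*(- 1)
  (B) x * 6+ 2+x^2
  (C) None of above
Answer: C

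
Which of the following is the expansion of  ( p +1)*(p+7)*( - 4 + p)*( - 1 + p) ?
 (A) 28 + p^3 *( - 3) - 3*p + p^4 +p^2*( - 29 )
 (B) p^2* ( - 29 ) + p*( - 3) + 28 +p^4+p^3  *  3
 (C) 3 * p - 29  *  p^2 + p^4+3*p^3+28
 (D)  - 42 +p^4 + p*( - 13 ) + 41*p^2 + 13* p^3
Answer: B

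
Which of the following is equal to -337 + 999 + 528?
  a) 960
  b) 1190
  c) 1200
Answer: b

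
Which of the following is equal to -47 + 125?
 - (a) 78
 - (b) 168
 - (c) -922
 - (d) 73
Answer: a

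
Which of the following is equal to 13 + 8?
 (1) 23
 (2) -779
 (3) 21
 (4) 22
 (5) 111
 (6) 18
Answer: 3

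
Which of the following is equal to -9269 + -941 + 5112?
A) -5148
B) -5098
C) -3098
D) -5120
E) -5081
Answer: B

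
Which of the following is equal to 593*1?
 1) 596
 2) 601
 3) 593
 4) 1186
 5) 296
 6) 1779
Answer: 3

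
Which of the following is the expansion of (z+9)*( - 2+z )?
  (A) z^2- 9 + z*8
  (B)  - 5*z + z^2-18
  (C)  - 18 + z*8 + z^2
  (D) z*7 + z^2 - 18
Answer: D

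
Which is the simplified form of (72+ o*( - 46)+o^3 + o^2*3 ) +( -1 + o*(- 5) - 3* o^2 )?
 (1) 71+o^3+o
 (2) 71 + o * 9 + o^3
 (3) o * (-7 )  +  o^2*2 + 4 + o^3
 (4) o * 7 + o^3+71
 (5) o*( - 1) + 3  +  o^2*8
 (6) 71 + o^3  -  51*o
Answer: 6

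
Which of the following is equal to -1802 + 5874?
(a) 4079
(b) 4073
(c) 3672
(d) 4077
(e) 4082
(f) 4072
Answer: f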